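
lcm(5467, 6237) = 442827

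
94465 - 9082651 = -8988186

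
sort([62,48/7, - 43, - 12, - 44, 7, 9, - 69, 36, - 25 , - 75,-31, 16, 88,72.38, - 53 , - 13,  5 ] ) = [  -  75  ,-69, - 53,-44,-43 ,  -  31  ,-25, - 13,-12  ,  5,48/7,7, 9,16,36,62 , 72.38, 88 ] 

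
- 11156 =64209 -75365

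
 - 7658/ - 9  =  850  +  8/9 = 850.89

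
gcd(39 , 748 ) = 1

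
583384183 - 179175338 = 404208845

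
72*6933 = 499176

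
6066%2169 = 1728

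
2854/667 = 2854/667 = 4.28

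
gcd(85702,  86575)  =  1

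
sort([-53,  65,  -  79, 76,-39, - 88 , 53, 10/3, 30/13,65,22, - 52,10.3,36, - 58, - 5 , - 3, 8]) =[ - 88,-79, - 58, - 53, - 52, - 39, - 5, - 3, 30/13,10/3,8, 10.3,22, 36, 53, 65, 65,76]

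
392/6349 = 56/907= 0.06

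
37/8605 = 37/8605 = 0.00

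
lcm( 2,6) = 6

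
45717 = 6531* 7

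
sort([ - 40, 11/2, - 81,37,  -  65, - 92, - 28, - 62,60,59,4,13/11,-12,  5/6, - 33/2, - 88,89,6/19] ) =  [ - 92, - 88,- 81, - 65, - 62, - 40, - 28, - 33/2,- 12,6/19,  5/6,13/11,4,11/2,37,59,60,  89]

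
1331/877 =1+454/877 = 1.52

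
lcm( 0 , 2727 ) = 0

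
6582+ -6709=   -  127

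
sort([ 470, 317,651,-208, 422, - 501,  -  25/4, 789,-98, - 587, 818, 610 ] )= [ - 587 ,-501, - 208, - 98,-25/4, 317, 422, 470, 610,651,789, 818]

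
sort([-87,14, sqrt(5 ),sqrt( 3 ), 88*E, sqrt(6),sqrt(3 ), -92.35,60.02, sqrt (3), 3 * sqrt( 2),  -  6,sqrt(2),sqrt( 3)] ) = [  -  92.35,-87, - 6,sqrt( 2),sqrt(3),sqrt(3 ), sqrt( 3 ),sqrt(3 ), sqrt( 5 ), sqrt( 6 ),  3*sqrt(2 ),14, 60.02, 88*E] 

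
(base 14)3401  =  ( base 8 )21471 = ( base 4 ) 2030321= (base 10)9017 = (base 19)15IB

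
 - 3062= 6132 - 9194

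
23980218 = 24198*991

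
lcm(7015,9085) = 554185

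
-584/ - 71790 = 292/35895  =  0.01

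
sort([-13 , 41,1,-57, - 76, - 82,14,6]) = [ - 82,-76, - 57, - 13,  1, 6,14,41] 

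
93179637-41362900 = 51816737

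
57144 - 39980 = 17164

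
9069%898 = 89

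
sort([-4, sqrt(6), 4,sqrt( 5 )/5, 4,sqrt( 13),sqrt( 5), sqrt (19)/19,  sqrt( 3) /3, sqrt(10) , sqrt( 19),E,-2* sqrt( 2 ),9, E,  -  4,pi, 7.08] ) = [-4, -4, -2*sqrt(2),sqrt( 19)/19,sqrt( 5 )/5, sqrt(3)/3,sqrt( 5), sqrt(6 ), E , E,pi , sqrt( 10),sqrt( 13), 4, 4, sqrt( 19), 7.08 , 9]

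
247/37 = 6 + 25/37 = 6.68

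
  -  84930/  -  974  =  42465/487= 87.20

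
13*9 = 117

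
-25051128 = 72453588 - 97504716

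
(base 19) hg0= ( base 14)24c1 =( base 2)1100100101001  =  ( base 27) 8mf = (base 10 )6441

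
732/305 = 12/5 = 2.40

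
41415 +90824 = 132239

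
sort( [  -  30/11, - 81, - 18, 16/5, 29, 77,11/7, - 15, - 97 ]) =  [  -  97, - 81,- 18, - 15, - 30/11, 11/7,16/5,29, 77 ]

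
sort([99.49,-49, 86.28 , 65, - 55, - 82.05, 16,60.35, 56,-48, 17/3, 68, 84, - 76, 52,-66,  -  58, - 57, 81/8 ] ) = [ - 82.05,-76,-66,-58, - 57, - 55, - 49, - 48, 17/3,81/8, 16, 52, 56, 60.35, 65,68, 84,86.28, 99.49]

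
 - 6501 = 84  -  6585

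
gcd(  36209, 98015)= 1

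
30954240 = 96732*320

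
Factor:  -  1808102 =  - 2^1*101^1*8951^1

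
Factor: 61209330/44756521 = 2^1  *3^1*5^1*7^2*13^1*3089^( - 1) * 3203^1 * 14489^ ( - 1)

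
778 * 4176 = 3248928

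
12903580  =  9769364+3134216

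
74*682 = 50468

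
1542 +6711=8253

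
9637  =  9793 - 156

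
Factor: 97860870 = 2^1*3^2 * 5^1*67^1*16229^1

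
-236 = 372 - 608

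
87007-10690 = 76317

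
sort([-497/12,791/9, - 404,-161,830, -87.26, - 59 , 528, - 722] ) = [ - 722, - 404, - 161, - 87.26, - 59, - 497/12, 791/9, 528, 830 ] 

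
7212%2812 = 1588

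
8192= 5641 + 2551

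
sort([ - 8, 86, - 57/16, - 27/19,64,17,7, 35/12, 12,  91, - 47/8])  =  [ - 8, - 47/8, - 57/16, - 27/19, 35/12 , 7,  12, 17, 64,86 , 91] 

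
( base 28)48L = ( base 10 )3381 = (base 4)310311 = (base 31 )3G2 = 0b110100110101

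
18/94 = 9/47 = 0.19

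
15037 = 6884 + 8153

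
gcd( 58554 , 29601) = 9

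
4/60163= 4/60163 = 0.00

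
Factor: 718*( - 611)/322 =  - 219349/161  =  -7^(-1)*13^1 * 23^ ( -1 )*47^1*359^1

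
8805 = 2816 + 5989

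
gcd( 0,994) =994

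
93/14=93/14 = 6.64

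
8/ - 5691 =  - 1 + 5683/5691 = - 0.00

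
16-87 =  - 71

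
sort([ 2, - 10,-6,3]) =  [ - 10, - 6,2,  3]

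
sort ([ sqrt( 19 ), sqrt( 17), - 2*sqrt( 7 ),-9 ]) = [  -  9,-2*sqrt(7), sqrt( 17),sqrt( 19 ) ] 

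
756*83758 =63321048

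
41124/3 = 13708  =  13708.00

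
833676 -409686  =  423990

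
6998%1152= 86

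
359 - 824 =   -  465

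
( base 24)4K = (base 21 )5b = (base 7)224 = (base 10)116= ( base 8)164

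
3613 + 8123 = 11736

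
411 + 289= 700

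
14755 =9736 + 5019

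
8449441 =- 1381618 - -9831059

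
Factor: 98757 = 3^2*10973^1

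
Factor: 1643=31^1*53^1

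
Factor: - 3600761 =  - 3600761^1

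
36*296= 10656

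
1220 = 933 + 287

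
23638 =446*53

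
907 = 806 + 101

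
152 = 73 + 79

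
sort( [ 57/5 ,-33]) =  [ - 33, 57/5]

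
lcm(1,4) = 4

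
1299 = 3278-1979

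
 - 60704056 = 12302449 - 73006505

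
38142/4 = 9535 + 1/2 = 9535.50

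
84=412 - 328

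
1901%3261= 1901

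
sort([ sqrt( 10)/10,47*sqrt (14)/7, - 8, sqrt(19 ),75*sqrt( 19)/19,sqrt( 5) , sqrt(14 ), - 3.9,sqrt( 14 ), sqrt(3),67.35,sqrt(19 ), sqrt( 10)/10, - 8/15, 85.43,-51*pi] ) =[ - 51*pi, - 8, - 3.9, - 8/15, sqrt( 10 ) /10, sqrt( 10)/10,  sqrt( 3 ), sqrt( 5),sqrt( 14),sqrt( 14) , sqrt( 19),  sqrt (19), 75*sqrt(19)/19, 47 * sqrt (14 )/7,  67.35,85.43]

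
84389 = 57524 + 26865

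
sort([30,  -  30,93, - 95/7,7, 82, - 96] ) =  [ - 96, - 30, - 95/7, 7,30, 82 , 93 ]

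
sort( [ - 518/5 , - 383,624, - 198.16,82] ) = [ - 383,-198.16, - 518/5,82,  624] 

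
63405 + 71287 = 134692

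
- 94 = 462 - 556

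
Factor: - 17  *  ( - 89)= 17^1*89^1=1513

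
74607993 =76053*981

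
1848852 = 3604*513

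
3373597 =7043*479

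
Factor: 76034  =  2^1*7^1*5431^1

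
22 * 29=638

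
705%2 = 1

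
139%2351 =139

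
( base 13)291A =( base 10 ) 5938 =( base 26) 8ka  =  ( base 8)13462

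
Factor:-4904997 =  - 3^1*239^1*6841^1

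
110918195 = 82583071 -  -28335124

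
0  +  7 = 7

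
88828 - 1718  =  87110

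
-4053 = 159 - 4212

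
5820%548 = 340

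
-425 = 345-770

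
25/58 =25/58=0.43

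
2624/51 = 51 + 23/51= 51.45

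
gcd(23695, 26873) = 7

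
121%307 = 121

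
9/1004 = 9/1004 = 0.01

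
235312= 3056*77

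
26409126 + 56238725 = 82647851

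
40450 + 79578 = 120028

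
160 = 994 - 834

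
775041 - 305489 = 469552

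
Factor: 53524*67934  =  3636099416= 2^3  *13381^1*33967^1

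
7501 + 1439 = 8940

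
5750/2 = 2875 = 2875.00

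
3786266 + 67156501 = 70942767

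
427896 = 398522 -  - 29374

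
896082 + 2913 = 898995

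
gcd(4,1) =1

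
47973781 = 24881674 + 23092107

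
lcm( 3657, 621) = 32913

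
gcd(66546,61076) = 2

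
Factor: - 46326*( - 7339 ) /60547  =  2^1*3^1*7^1 * 41^1*179^1*191^( - 1)*317^( - 1) *1103^1 =339986514/60547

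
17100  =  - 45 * (-380) 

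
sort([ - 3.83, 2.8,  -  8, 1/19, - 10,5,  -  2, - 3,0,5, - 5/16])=[-10,  -  8, - 3.83, - 3,  -  2, - 5/16, 0, 1/19, 2.8,  5, 5]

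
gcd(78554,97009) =1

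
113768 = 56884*2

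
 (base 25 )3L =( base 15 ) 66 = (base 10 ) 96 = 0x60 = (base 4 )1200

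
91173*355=32366415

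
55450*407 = 22568150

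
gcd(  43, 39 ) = 1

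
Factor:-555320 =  - 2^3*5^1  *  13883^1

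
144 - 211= - 67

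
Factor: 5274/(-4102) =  - 9/7 = - 3^2*7^( - 1 ) 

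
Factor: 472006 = 2^1*23^1*31^1*331^1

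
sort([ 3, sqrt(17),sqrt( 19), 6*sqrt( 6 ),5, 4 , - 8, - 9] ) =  [ -9, - 8, 3,4,sqrt( 17 ), sqrt( 19 ), 5, 6*sqrt( 6 )]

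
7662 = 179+7483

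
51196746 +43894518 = 95091264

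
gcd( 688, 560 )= 16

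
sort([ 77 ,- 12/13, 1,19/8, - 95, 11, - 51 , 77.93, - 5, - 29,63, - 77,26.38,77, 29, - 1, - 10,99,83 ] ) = [ - 95, - 77, - 51, - 29, - 10, - 5, - 1, - 12/13,1, 19/8, 11, 26.38,29, 63,77, 77, 77.93, 83,99 ]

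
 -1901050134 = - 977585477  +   - 923464657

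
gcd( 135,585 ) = 45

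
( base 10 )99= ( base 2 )1100011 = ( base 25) 3o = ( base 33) 30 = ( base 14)71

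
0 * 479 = 0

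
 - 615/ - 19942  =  615/19942 = 0.03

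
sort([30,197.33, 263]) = [30, 197.33,263 ]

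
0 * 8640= 0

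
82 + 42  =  124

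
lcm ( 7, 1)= 7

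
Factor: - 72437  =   - 17^1*4261^1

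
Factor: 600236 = 2^2*7^1 * 13^1*17^1*97^1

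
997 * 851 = 848447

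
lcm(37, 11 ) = 407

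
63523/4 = 15880  +  3/4= 15880.75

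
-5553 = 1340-6893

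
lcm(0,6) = 0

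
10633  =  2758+7875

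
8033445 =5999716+2033729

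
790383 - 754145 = 36238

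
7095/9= 2365/3 = 788.33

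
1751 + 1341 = 3092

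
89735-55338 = 34397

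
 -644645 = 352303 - 996948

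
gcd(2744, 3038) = 98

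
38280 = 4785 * 8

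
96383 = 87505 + 8878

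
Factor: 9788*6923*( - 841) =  - 56988114484= - 2^2*7^1 * 23^1*29^2*43^1*2447^1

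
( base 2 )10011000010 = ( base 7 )3360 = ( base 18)3DC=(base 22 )2B8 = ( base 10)1218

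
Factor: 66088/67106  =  33044/33553 = 2^2*11^1*13^( -1)*29^ ( - 1 )*89^(-1)*751^1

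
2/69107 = 2/69107 = 0.00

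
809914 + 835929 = 1645843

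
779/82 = 9 + 1/2 =9.50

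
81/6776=81/6776 = 0.01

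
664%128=24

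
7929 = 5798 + 2131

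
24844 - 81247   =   - 56403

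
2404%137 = 75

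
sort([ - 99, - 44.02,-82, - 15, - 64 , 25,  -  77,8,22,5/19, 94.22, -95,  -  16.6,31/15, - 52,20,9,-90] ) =[-99, - 95, - 90,-82,-77, - 64, - 52,-44.02,- 16.6,-15,5/19,31/15,8,9,20, 22 , 25, 94.22 ]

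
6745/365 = 1349/73 = 18.48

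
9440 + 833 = 10273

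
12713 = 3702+9011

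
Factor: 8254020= 2^2*3^1*5^1*137567^1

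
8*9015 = 72120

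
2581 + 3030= 5611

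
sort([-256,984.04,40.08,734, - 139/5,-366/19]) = [ - 256, - 139/5, - 366/19, 40.08,734,984.04]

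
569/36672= 569/36672 = 0.02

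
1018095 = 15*67873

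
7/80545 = 7/80545  =  0.00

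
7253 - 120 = 7133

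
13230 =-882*( - 15) 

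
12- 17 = - 5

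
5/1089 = 5/1089 = 0.00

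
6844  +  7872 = 14716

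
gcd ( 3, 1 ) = 1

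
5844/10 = 584  +  2/5  =  584.40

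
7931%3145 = 1641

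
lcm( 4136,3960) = 186120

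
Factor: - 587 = -587^1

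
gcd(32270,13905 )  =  5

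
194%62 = 8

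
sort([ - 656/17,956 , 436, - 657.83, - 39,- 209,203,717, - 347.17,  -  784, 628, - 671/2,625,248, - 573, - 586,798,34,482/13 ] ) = [ - 784,  -  657.83, - 586, - 573, - 347.17,-671/2,-209, - 39, - 656/17,34,  482/13,203,248, 436,625,628,  717 , 798,  956]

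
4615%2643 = 1972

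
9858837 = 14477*681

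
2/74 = 1/37=0.03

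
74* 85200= 6304800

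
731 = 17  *43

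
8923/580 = 8923/580 = 15.38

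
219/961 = 219/961 = 0.23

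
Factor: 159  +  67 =2^1*113^1 = 226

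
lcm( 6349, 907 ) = 6349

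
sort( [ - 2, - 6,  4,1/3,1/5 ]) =[ - 6, - 2,1/5,1/3, 4]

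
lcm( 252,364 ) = 3276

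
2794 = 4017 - 1223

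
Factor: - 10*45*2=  - 2^2*3^2*5^2 = - 900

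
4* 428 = 1712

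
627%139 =71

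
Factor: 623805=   3^1*5^1*7^1*13^1*457^1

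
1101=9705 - 8604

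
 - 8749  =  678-9427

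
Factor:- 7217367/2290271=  - 3^1*17^1*23^( - 1)*47^1*3011^1*99577^( - 1 )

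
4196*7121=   29879716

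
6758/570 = 3379/285  =  11.86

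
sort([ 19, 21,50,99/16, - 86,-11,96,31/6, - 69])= [ - 86, - 69,- 11,31/6,99/16 , 19,21, 50,96]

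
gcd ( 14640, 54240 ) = 240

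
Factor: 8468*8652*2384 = 174664084224  =  2^8 * 3^1*7^1*29^1*73^1*103^1*149^1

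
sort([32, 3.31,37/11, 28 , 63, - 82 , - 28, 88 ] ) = [ - 82, - 28,3.31,  37/11 , 28 , 32,63 , 88]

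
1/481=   1/481 = 0.00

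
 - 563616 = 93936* ( - 6)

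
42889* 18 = 772002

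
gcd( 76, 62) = 2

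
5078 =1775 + 3303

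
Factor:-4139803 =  - 4139803^1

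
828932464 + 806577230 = 1635509694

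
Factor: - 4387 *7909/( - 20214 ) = 34696783/20214 = 2^( - 1)*3^(-2) * 11^1*41^1*107^1* 719^1*1123^ ( - 1 ) 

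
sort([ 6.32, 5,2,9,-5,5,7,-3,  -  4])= [ - 5, - 4, - 3,2,5, 5, 6.32,  7, 9] 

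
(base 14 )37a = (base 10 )696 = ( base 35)JV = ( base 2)1010111000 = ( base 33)l3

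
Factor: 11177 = 11177^1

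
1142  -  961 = 181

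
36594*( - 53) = -1939482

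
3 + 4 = 7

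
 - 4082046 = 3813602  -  7895648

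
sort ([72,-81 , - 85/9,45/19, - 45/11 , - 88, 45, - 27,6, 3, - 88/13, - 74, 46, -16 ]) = [ - 88 , - 81, - 74, - 27, - 16, - 85/9, - 88/13, - 45/11,45/19 , 3, 6,  45, 46 , 72]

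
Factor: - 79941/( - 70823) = 3^1*26647^1*70823^ ( - 1 )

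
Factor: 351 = 3^3*13^1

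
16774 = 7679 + 9095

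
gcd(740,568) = 4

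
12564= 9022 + 3542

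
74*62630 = 4634620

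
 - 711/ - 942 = 237/314 = 0.75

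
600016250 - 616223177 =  - 16206927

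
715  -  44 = 671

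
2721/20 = 2721/20 = 136.05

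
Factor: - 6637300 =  - 2^2 * 5^2*66373^1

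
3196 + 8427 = 11623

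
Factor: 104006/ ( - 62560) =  - 133/80 = -2^( - 4)*5^( - 1 )*7^1*19^1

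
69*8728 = 602232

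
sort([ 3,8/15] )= [8/15, 3 ] 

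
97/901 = 97/901 = 0.11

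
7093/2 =3546 + 1/2 = 3546.50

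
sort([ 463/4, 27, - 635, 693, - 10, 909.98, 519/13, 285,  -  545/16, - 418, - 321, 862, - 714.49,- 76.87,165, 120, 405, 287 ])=[ - 714.49, - 635, - 418,-321, - 76.87,  -  545/16, -10, 27, 519/13, 463/4, 120,  165,285, 287, 405,693,862,909.98]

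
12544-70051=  - 57507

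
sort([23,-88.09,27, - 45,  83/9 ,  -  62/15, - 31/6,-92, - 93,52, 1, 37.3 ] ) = [ - 93 , - 92, -88.09,  -  45, - 31/6, - 62/15  ,  1, 83/9,23, 27,37.3,52 ] 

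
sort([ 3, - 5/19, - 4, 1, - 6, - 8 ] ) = [ - 8, - 6, - 4, - 5/19,1, 3]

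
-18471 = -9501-8970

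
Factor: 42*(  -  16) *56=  - 37632 = -2^8*3^1*7^2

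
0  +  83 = 83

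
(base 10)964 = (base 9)1281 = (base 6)4244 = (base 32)U4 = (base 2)1111000100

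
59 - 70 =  - 11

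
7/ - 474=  - 1+ 467/474 = -  0.01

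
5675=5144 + 531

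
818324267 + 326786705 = 1145110972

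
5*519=2595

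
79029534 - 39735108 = 39294426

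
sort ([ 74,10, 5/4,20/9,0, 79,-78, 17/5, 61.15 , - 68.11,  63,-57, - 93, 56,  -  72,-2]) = [ - 93,  -  78 , - 72,-68.11,-57,  -  2,  0 , 5/4, 20/9, 17/5,10,56, 61.15, 63,74,  79] 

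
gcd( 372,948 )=12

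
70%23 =1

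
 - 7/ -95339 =7/95339 = 0.00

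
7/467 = 7/467 = 0.01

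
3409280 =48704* 70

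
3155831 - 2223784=932047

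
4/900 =1/225 = 0.00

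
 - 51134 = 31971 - 83105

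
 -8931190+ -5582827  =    -  14514017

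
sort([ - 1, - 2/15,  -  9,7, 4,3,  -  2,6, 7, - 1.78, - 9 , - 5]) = [ - 9 ,-9, - 5, - 2 , - 1.78, - 1 ,- 2/15,3, 4, 6, 7, 7 ] 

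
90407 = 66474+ 23933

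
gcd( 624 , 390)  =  78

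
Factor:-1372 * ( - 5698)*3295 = 2^3*5^1*7^4*11^1*37^1*659^1 = 25759176520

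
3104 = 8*388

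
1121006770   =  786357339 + 334649431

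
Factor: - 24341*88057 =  - 2143395437 = - 101^1*173^1*241^1* 509^1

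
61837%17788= 8473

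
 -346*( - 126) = 43596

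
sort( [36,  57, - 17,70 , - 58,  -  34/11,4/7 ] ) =[  -  58, - 17,-34/11,4/7,36,57,70 ] 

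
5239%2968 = 2271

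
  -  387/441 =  - 43/49 = -  0.88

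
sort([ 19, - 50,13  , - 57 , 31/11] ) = [ - 57, -50,31/11, 13,19 ]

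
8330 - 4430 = 3900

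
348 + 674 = 1022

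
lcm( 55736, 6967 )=55736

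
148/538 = 74/269  =  0.28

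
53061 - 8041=45020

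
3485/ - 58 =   -  61 + 53/58 =- 60.09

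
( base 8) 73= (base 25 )29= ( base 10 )59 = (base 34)1p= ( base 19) 32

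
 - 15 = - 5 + - 10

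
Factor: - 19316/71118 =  - 2^1*3^( - 4 ) *11^1 = - 22/81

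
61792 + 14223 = 76015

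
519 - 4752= - 4233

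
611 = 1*611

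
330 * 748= 246840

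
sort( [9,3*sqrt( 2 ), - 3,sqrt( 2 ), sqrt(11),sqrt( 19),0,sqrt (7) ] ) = [ - 3,0,  sqrt( 2),sqrt (7 ), sqrt( 11),3*sqrt( 2), sqrt(19 ), 9]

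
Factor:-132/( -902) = 2^1*3^1*41^( -1)=6/41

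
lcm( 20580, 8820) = 61740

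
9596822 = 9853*974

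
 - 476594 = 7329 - 483923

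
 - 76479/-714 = 107 + 27/238 = 107.11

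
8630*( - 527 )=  - 4548010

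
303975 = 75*4053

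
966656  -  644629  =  322027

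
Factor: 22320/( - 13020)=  - 12/7 = - 2^2*3^1*7^(  -  1)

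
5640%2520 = 600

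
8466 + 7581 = 16047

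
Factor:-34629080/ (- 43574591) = 2^3*5^1 * 317^1*2731^1*43574591^( - 1)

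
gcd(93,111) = 3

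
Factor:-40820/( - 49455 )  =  2^2  *3^( - 2) * 7^ ( - 1 ) * 13^1 = 52/63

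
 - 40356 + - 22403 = - 62759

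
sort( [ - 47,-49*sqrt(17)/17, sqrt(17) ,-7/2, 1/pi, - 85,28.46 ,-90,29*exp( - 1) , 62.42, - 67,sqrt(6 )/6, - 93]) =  [ -93,-90,-85, - 67,  -  47 ,-49 * sqrt(17) /17,  -  7/2, 1/pi,  sqrt(6 )/6, sqrt( 17),  29*exp(- 1),28.46,62.42]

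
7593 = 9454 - 1861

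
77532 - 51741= 25791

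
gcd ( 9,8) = 1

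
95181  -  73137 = 22044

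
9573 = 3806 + 5767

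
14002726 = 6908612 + 7094114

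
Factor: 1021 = 1021^1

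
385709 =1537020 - 1151311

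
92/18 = 5 + 1/9 = 5.11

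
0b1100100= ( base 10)100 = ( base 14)72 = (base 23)48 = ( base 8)144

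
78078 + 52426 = 130504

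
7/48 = 7/48 = 0.15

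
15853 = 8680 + 7173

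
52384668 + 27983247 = 80367915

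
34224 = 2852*12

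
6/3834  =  1/639 = 0.00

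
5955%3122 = 2833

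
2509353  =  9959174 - 7449821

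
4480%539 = 168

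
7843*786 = 6164598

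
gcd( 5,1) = 1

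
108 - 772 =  - 664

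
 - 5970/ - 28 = 213 + 3/14 = 213.21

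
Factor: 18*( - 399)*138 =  - 2^2*3^4 * 7^1*19^1*23^1 = -  991116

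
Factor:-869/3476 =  - 1/4 = - 2^(-2 )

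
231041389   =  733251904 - 502210515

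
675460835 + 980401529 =1655862364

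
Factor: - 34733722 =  - 2^1*109^1*283^1*563^1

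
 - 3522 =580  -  4102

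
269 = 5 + 264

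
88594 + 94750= 183344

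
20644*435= 8980140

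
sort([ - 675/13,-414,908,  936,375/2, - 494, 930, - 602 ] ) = [ - 602, - 494 , - 414, - 675/13, 375/2,908  ,  930,936 ]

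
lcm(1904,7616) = 7616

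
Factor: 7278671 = 2281^1*3191^1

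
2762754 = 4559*606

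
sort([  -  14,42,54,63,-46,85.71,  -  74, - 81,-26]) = [  -  81,  -  74, - 46, - 26, - 14,42,  54,63,85.71]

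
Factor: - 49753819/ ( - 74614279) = 409^ (- 1 ) * 182431^( - 1)*49753819^1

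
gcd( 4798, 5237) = 1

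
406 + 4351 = 4757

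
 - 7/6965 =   -  1 + 994/995 = - 0.00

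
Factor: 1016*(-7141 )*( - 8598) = 62380691088 = 2^4*3^1*  37^1*127^1*193^1*1433^1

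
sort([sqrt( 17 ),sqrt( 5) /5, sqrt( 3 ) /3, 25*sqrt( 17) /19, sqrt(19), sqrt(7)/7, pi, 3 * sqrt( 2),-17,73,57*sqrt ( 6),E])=[ - 17, sqrt( 7)/7,  sqrt( 5 ) /5, sqrt ( 3 )/3, E, pi, sqrt(17), 3*sqrt(2 ), sqrt( 19), 25*sqrt( 17)/19, 73, 57*sqrt(6)]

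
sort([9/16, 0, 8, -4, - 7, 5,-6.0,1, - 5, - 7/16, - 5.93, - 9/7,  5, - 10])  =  [-10, - 7, - 6.0, - 5.93, - 5, - 4 , - 9/7, - 7/16, 0,  9/16 , 1, 5 , 5,  8]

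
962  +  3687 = 4649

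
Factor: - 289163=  - 7^1*101^1 * 409^1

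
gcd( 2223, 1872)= 117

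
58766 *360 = 21155760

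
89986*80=7198880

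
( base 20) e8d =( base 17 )12GA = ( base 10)5773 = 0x168d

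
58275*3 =174825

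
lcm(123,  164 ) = 492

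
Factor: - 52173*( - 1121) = 3^2*11^1 *17^1*19^1*31^1 * 59^1 = 58485933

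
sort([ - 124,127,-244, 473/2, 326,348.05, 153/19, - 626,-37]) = [ - 626, - 244, - 124, - 37, 153/19, 127, 473/2, 326 , 348.05]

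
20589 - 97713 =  - 77124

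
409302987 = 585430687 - 176127700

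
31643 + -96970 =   -  65327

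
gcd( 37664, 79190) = 2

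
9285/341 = 9285/341 = 27.23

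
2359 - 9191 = -6832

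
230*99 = 22770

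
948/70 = 474/35 =13.54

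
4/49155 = 4/49155 = 0.00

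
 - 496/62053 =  - 1  +  61557/62053=- 0.01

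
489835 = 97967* 5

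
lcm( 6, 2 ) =6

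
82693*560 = 46308080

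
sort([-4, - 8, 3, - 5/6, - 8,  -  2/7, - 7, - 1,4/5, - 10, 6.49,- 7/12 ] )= [-10, - 8,-8, -7, - 4, - 1, - 5/6,-7/12, - 2/7,4/5, 3, 6.49]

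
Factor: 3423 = 3^1*7^1 * 163^1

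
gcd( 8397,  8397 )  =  8397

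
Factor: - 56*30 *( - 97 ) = 2^4*3^1*5^1 * 7^1*97^1 = 162960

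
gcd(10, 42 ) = 2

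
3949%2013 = 1936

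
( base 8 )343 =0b11100011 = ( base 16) e3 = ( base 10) 227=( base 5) 1402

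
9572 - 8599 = 973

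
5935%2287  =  1361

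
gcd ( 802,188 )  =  2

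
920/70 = 13+1/7 = 13.14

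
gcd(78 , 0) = 78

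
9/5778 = 1/642 = 0.00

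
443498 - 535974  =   - 92476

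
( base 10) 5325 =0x14CD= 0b1010011001101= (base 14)1d25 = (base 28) 6m5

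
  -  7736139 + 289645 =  - 7446494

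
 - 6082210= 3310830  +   - 9393040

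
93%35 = 23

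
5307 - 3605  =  1702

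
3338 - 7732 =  - 4394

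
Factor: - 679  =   - 7^1 * 97^1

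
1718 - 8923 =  - 7205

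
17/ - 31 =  - 17/31 = - 0.55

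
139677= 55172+84505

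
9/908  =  9/908  =  0.01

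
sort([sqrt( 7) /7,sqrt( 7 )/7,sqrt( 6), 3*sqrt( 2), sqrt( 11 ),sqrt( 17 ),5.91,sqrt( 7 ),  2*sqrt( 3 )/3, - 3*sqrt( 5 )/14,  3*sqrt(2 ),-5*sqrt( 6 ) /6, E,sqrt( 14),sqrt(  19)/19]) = [  -  5*sqrt( 6) /6, - 3*sqrt( 5 )/14,  sqrt(19 )/19, sqrt( 7) /7,sqrt( 7) /7,2*sqrt(3)/3, sqrt( 6 ),sqrt(7 ),  E,sqrt( 11),sqrt (14), sqrt( 17),3*sqrt( 2),3*sqrt(2 ) , 5.91 ] 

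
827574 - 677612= 149962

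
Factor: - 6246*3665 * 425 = - 9728925750  =  - 2^1*3^2*5^3*17^1*347^1*733^1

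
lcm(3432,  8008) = 24024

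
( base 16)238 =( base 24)NG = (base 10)568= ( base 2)1000111000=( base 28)k8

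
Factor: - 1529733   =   - 3^1*  509911^1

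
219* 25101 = 5497119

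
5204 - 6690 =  - 1486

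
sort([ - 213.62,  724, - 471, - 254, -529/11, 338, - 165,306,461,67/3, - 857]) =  [-857,-471 ,-254, - 213.62,-165,-529/11,67/3,306,338,461 , 724 ] 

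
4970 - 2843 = 2127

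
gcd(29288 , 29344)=56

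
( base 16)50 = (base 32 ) 2G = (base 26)32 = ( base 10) 80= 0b1010000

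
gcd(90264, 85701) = 3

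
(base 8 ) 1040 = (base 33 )gg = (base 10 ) 544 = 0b1000100000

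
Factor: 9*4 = 36  =  2^2*3^2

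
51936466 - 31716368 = 20220098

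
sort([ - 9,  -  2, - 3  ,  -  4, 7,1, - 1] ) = [ - 9, - 4,  -  3,  -  2, -1, 1,  7]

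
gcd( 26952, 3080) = 8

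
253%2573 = 253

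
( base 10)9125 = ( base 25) EF0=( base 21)KEB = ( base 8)21645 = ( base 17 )1e9d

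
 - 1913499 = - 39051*49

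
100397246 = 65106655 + 35290591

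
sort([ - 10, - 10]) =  [ - 10,  -  10]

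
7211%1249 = 966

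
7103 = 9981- 2878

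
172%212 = 172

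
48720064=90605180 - 41885116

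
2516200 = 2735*920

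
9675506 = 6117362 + 3558144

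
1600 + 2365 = 3965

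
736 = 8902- 8166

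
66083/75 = 66083/75 = 881.11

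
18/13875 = 6/4625 = 0.00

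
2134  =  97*22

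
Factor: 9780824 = 2^3*1222603^1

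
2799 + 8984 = 11783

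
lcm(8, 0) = 0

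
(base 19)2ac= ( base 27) 176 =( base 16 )39C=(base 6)4140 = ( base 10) 924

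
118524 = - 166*( -714)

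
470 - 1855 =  - 1385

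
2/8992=1/4496  =  0.00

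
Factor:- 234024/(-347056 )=147/218 = 2^ (  -  1 )*3^1* 7^2*109^(  -  1)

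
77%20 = 17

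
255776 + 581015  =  836791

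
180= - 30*( - 6 )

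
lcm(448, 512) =3584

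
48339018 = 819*59022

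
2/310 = 1/155=0.01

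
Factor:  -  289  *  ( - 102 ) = 2^1*3^1*17^3 = 29478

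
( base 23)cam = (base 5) 202400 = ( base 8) 14710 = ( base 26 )9jm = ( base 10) 6600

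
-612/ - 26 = 306/13 = 23.54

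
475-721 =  - 246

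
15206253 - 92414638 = -77208385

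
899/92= 899/92= 9.77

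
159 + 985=1144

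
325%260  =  65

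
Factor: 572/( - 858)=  - 2^1 * 3^(  -  1) = -2/3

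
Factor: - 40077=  - 3^2* 61^1 *73^1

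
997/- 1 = -997 + 0/1 = -  997.00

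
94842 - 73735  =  21107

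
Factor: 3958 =2^1* 1979^1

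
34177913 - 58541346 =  - 24363433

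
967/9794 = 967/9794 = 0.10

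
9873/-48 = -206 + 5/16  =  - 205.69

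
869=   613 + 256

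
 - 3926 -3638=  - 7564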